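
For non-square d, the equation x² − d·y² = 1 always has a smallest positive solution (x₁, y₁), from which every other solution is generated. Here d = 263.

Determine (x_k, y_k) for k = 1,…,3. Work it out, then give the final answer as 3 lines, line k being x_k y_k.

139128 8579
38713200767 2387158224
10772180392483224 664241098768765

√263 → a₀=16, period (4,1,1,1,1,15,1,1,1,1,4,32); ℓ=12 even so k=11
i=0: a=16 ⇒ p=16, q=1
…
i=3: a=1 ⇒ p=146, q=9
i=4: a=1 ⇒ p=227, q=14
i=5: a=1 ⇒ p=373, q=23
i=6: a=15 ⇒ p=5822, q=359
…
i=9: a=1 ⇒ p=18212, q=1123
i=10: a=1 ⇒ p=30229, q=1864
i=11: a=4 ⇒ p=139128, q=8579
→ (139128, 8579).  Check: 139128²=19356600384, 263·8579²=19356600383, difference 1.
k=2:  x_2 = 139128·139128+263·8579·8579 = 38713200767,  y_2 = 139128·8579+8579·139128 = 2387158224
k=3:  x_3 = 139128·38713200767+263·8579·2387158224 = 10772180392483224,  y_3 = 139128·2387158224+8579·38713200767 = 664241098768765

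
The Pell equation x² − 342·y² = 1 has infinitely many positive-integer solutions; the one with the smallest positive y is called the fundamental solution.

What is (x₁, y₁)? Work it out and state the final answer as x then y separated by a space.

37 2

[18; 2,36] for √342; ℓ=2 ⇒ convergent index 1
k=0  a_k=18  p_k/q_k = 18/1
k=1  a_k=2  p_k/q_k = 37/2
(x₁, y₁) = (37, 2);  37² − 342·2² = 1 ✓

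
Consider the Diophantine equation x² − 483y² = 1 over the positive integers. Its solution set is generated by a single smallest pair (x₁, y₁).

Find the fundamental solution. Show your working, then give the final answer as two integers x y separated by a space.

√483 → a₀=21, period (1,42); ℓ=2 even so k=1
i=0: a=21 ⇒ p=21, q=1
i=1: a=1 ⇒ p=22, q=1
(x₁, y₁) = (22, 1);  22² − 483·1² = 1 ✓

22 1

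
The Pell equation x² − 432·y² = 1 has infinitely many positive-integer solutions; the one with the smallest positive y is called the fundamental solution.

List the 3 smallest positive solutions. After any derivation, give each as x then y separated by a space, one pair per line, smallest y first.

1351 65
3650401 175630
9863382151 474552195

d=432: √d = [20; 1,3,1,1,1,3,1,40] (ℓ=8, even), read p_7/q_7
a_0=20:  p_0=20·1+0=20,  q_0=20·0+1=1
…
a_2=3:  p_2=3·21+20=83,  q_2=3·1+1=4
a_3=1:  p_3=1·83+21=104,  q_3=1·4+1=5
a_4=1:  p_4=1·104+83=187,  q_4=1·5+4=9
…
a_6=3:  p_6=3·291+187=1060,  q_6=3·14+9=51
a_7=1:  p_7=1·1060+291=1351,  q_7=1·51+14=65
fundamental: x₁=1351, y₁=65  (since 1825201 − 432·4225 = 1)
n=2: (1351,65)∘(1351,65) = (1351·1351+432·65·65, 1351·65+65·1351) = (3650401,175630)
n=3: (3650401,175630)∘(1351,65) = (1351·3650401+432·65·175630, 1351·175630+65·3650401) = (9863382151,474552195)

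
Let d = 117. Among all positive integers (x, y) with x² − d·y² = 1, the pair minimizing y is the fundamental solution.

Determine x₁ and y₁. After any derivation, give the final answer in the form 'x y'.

649 60

√117 → a₀=10, period (1,4,2,4,1,20); ℓ=6 even so k=5
a_0=10:  p_0=10·1+0=10,  q_0=10·0+1=1
…
a_3=2:  p_3=2·54+11=119,  q_3=2·5+1=11
a_4=4:  p_4=4·119+54=530,  q_4=4·11+5=49
a_5=1:  p_5=1·530+119=649,  q_5=1·49+11=60
fundamental: x₁=649, y₁=60  (since 421201 − 117·3600 = 1)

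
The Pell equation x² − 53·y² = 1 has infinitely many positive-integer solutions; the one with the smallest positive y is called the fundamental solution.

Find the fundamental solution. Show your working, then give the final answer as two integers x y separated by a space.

[7; 3,1,1,3,14] for √53; ℓ=5 ⇒ convergent index 9
k=0  a_k=7  p_k/q_k = 7/1
k=1  a_k=3  p_k/q_k = 22/3
k=2  a_k=1  p_k/q_k = 29/4
…
k=4  a_k=3  p_k/q_k = 182/25
k=5  a_k=14  p_k/q_k = 2599/357
k=6  a_k=3  p_k/q_k = 7979/1096
…
k=8  a_k=1  p_k/q_k = 18557/2549
k=9  a_k=3  p_k/q_k = 66249/9100
(x₁, y₁) = (66249, 9100);  66249² − 53·9100² = 1 ✓

66249 9100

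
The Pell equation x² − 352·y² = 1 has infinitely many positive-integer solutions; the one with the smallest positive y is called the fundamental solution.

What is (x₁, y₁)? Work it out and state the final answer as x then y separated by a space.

77617 4137

d=352: √d = [18; 1,3,5,9,5,3,1,36] (ℓ=8, even), read p_7/q_7
k=0  a_k=18  p_k/q_k = 18/1
k=1  a_k=1  p_k/q_k = 19/1
k=2  a_k=3  p_k/q_k = 75/4
k=3  a_k=5  p_k/q_k = 394/21
k=4  a_k=9  p_k/q_k = 3621/193
…
k=6  a_k=3  p_k/q_k = 59118/3151
k=7  a_k=1  p_k/q_k = 77617/4137
fundamental: x₁=77617, y₁=4137  (since 6024398689 − 352·17114769 = 1)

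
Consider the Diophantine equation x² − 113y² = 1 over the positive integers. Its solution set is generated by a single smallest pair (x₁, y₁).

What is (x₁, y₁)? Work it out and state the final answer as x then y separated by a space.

1204353 113296

[10; 1,1,1,2,2,1,1,1,20] for √113; ℓ=9 ⇒ convergent index 17
i=0: a=10 ⇒ p=10, q=1
…
i=4: a=2 ⇒ p=85, q=8
…
i=8: a=1 ⇒ p=776, q=73
…
i=12: a=1 ⇒ p=49579, q=4664
i=13: a=2 ⇒ p=131952, q=12413
i=14: a=2 ⇒ p=313483, q=29490
…
i=16: a=1 ⇒ p=758918, q=71393
i=17: a=1 ⇒ p=1204353, q=113296
→ (1204353, 113296).  Check: 1204353²=1450466148609, 113·113296²=1450466148608, difference 1.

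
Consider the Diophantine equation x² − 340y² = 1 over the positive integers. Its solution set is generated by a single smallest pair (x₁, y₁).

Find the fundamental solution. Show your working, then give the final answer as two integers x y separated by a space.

285769 15498

√340 → a₀=18, period (2,3,1,1,1,…,3,2,36); ℓ=14 even so k=13
a_0=18:  p_0=18·1+0=18,  q_0=18·0+1=1
a_1=2:  p_1=2·18+1=37,  q_1=2·1+0=2
a_2=3:  p_2=3·37+18=129,  q_2=3·2+1=7
a_3=1:  p_3=1·129+37=166,  q_3=1·7+2=9
a_4=1:  p_4=1·166+129=295,  q_4=1·9+7=16
a_5=1:  p_5=1·295+166=461,  q_5=1·16+9=25
a_6=1:  p_6=1·461+295=756,  q_6=1·25+16=41
a_7=8:  p_7=8·756+461=6509,  q_7=8·41+25=353
…
a_9=1:  p_9=1·7265+6509=13774,  q_9=1·394+353=747
…
a_11=1:  p_11=1·21039+13774=34813,  q_11=1·1141+747=1888
a_12=3:  p_12=3·34813+21039=125478,  q_12=3·1888+1141=6805
a_13=2:  p_13=2·125478+34813=285769,  q_13=2·6805+1888=15498
(x₁, y₁) = (285769, 15498);  285769² − 340·15498² = 1 ✓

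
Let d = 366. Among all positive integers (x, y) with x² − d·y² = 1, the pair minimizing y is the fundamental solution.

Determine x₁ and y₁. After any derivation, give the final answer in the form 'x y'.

907925 47458

d=366: √d = [19; 7,1,1,1,2,12,2,1,1,1,7,38] (ℓ=12, even), read p_11/q_11
k=0  a_k=19  p_k/q_k = 19/1
…
k=2  a_k=1  p_k/q_k = 153/8
k=3  a_k=1  p_k/q_k = 287/15
k=4  a_k=1  p_k/q_k = 440/23
…
k=10  a_k=1  p_k/q_k = 119053/6223
k=11  a_k=7  p_k/q_k = 907925/47458
(x₁, y₁) = (907925, 47458);  907925² − 366·47458² = 1 ✓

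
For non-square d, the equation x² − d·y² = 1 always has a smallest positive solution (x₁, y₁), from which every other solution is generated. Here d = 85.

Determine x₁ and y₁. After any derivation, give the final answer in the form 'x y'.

√85 → a₀=9, period (4,1,1,4,18); ℓ=5 odd so k=9
i=0: a=9 ⇒ p=9, q=1
…
i=2: a=1 ⇒ p=46, q=5
…
i=6: a=4 ⇒ p=27926, q=3029
…
i=8: a=1 ⇒ p=62739, q=6805
i=9: a=4 ⇒ p=285769, q=30996
fundamental: x₁=285769, y₁=30996  (since 81663921361 − 85·960752016 = 1)

285769 30996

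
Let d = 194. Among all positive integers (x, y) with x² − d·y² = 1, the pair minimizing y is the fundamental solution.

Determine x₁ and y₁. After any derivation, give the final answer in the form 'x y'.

195 14

√194 = [13; 1,12,1,26, …], period ℓ=4 (even) → k=3
k=0  a_k=13  p_k/q_k = 13/1
…
k=2  a_k=12  p_k/q_k = 181/13
k=3  a_k=1  p_k/q_k = 195/14
fundamental: x₁=195, y₁=14  (since 38025 − 194·196 = 1)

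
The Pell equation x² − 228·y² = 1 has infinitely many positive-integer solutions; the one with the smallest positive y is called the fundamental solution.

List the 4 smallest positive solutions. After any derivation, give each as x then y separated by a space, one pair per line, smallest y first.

[15; 10,30] for √228; ℓ=2 ⇒ convergent index 1
i=0: a=15 ⇒ p=15, q=1
i=1: a=10 ⇒ p=151, q=10
fundamental: x₁=151, y₁=10  (since 22801 − 228·100 = 1)
k=2:  x_2 = 151·151+228·10·10 = 45601,  y_2 = 151·10+10·151 = 3020
k=3:  x_3 = 151·45601+228·10·3020 = 13771351,  y_3 = 151·3020+10·45601 = 912030
k=4:  x_4 = 151·13771351+228·10·912030 = 4158902401,  y_4 = 151·912030+10·13771351 = 275430040

151 10
45601 3020
13771351 912030
4158902401 275430040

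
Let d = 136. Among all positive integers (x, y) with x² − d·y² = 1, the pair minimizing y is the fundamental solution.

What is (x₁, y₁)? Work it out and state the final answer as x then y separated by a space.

35 3

d=136: √d = [11; 1,1,1,22] (ℓ=4, even), read p_3/q_3
step 0: (11, 1)  from 11·(1,0) + (0,1)
…
step 2: (23, 2)  from 1·(12,1) + (11,1)
step 3: (35, 3)  from 1·(23,2) + (12,1)
(x₁, y₁) = (35, 3);  35² − 136·3² = 1 ✓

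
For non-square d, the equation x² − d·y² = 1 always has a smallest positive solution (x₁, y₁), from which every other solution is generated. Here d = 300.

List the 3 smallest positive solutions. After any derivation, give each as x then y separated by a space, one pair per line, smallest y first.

1351 78
3650401 210756
9863382151 569462634

d=300: √d = [17; 3,8,3,34] (ℓ=4, even), read p_3/q_3
i=0: a=17 ⇒ p=17, q=1
…
i=2: a=8 ⇒ p=433, q=25
i=3: a=3 ⇒ p=1351, q=78
→ (1351, 78).  Check: 1351²=1825201, 300·78²=1825200, difference 1.
n=2: (1351,78)∘(1351,78) = (1351·1351+300·78·78, 1351·78+78·1351) = (3650401,210756)
n=3: (3650401,210756)∘(1351,78) = (1351·3650401+300·78·210756, 1351·210756+78·3650401) = (9863382151,569462634)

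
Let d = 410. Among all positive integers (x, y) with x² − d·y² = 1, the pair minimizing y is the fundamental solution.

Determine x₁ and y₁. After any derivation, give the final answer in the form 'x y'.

81 4

√410 = [20; 4,40, …], period ℓ=2 (even) → k=1
a_0=20:  p_0=20·1+0=20,  q_0=20·0+1=1
a_1=4:  p_1=4·20+1=81,  q_1=4·1+0=4
fundamental: x₁=81, y₁=4  (since 6561 − 410·16 = 1)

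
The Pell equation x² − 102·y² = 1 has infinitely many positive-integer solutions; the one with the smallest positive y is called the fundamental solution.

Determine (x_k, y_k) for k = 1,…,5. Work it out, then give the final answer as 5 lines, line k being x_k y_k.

101 10
20401 2020
4120901 408030
832401601 82420040
168141002501 16648440050

[10; 10,20] for √102; ℓ=2 ⇒ convergent index 1
i=0: a=10 ⇒ p=10, q=1
i=1: a=10 ⇒ p=101, q=10
→ (101, 10).  Check: 101²=10201, 102·10²=10200, difference 1.
k=2:  x_2 = 101·101+102·10·10 = 20401,  y_2 = 101·10+10·101 = 2020
k=3:  x_3 = 101·20401+102·10·2020 = 4120901,  y_3 = 101·2020+10·20401 = 408030
k=4:  x_4 = 101·4120901+102·10·408030 = 832401601,  y_4 = 101·408030+10·4120901 = 82420040
k=5:  x_5 = 101·832401601+102·10·82420040 = 168141002501,  y_5 = 101·82420040+10·832401601 = 16648440050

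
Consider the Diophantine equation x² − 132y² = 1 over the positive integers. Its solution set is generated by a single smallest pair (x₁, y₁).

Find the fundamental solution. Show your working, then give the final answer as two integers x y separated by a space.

√132 = [11; 2,22, …], period ℓ=2 (even) → k=1
i=0: a=11 ⇒ p=11, q=1
i=1: a=2 ⇒ p=23, q=2
fundamental: x₁=23, y₁=2  (since 529 − 132·4 = 1)

23 2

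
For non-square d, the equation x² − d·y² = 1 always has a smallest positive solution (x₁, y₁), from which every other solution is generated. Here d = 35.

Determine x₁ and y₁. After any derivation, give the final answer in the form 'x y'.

6 1

√35 = [5; 1,10, …], period ℓ=2 (even) → k=1
k=0  a_k=5  p_k/q_k = 5/1
k=1  a_k=1  p_k/q_k = 6/1
fundamental: x₁=6, y₁=1  (since 36 − 35·1 = 1)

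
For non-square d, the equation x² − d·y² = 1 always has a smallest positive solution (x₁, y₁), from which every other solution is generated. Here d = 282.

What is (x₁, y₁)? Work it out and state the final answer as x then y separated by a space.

√282 → a₀=16, period (1,3,1,4,1,3,1,32); ℓ=8 even so k=7
k=0  a_k=16  p_k/q_k = 16/1
k=1  a_k=1  p_k/q_k = 17/1
k=2  a_k=3  p_k/q_k = 67/4
…
k=4  a_k=4  p_k/q_k = 403/24
k=5  a_k=1  p_k/q_k = 487/29
k=6  a_k=3  p_k/q_k = 1864/111
k=7  a_k=1  p_k/q_k = 2351/140
→ (2351, 140).  Check: 2351²=5527201, 282·140²=5527200, difference 1.

2351 140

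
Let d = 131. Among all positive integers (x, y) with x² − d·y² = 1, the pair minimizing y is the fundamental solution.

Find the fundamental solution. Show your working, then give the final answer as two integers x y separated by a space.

10610 927

d=131: √d = [11; 2,4,11,4,2,22] (ℓ=6, even), read p_5/q_5
i=0: a=11 ⇒ p=11, q=1
…
i=3: a=11 ⇒ p=1156, q=101
i=4: a=4 ⇒ p=4727, q=413
i=5: a=2 ⇒ p=10610, q=927
(x₁, y₁) = (10610, 927);  10610² − 131·927² = 1 ✓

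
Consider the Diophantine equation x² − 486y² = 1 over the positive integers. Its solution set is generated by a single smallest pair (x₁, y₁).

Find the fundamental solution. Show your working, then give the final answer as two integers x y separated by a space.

485 22

√486 = [22; 22,44, …], period ℓ=2 (even) → k=1
k=0  a_k=22  p_k/q_k = 22/1
k=1  a_k=22  p_k/q_k = 485/22
(x₁, y₁) = (485, 22);  485² − 486·22² = 1 ✓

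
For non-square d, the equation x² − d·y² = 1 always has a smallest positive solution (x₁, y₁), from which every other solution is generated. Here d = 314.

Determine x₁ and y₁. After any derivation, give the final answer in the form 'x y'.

392499 22150

d=314: √d = [17; 1,2,1,1,2,1,34] (ℓ=7, odd), read p_13/q_13
k=0  a_k=17  p_k/q_k = 17/1
k=1  a_k=1  p_k/q_k = 18/1
…
k=4  a_k=1  p_k/q_k = 124/7
k=5  a_k=2  p_k/q_k = 319/18
k=6  a_k=1  p_k/q_k = 443/25
k=7  a_k=34  p_k/q_k = 15381/868
…
k=9  a_k=2  p_k/q_k = 47029/2654
k=10  a_k=1  p_k/q_k = 62853/3547
…
k=12  a_k=2  p_k/q_k = 282617/15949
k=13  a_k=1  p_k/q_k = 392499/22150
fundamental: x₁=392499, y₁=22150  (since 154055465001 − 314·490622500 = 1)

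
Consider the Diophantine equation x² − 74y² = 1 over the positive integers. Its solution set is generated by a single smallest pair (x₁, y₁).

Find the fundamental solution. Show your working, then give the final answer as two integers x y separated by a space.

3699 430

d=74: √d = [8; 1,1,1,1,16] (ℓ=5, odd), read p_9/q_9
k=0  a_k=8  p_k/q_k = 8/1
k=1  a_k=1  p_k/q_k = 9/1
k=2  a_k=1  p_k/q_k = 17/2
…
k=4  a_k=1  p_k/q_k = 43/5
…
k=7  a_k=1  p_k/q_k = 1471/171
k=8  a_k=1  p_k/q_k = 2228/259
k=9  a_k=1  p_k/q_k = 3699/430
→ (3699, 430).  Check: 3699²=13682601, 74·430²=13682600, difference 1.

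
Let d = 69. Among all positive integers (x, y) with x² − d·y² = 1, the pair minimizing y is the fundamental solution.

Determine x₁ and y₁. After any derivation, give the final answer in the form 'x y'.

d=69: √d = [8; 3,3,1,4,1,3,3,16] (ℓ=8, even), read p_7/q_7
a_0=8:  p_0=8·1+0=8,  q_0=8·0+1=1
a_1=3:  p_1=3·8+1=25,  q_1=3·1+0=3
…
a_3=1:  p_3=1·83+25=108,  q_3=1·10+3=13
…
a_5=1:  p_5=1·515+108=623,  q_5=1·62+13=75
a_6=3:  p_6=3·623+515=2384,  q_6=3·75+62=287
a_7=3:  p_7=3·2384+623=7775,  q_7=3·287+75=936
→ (7775, 936).  Check: 7775²=60450625, 69·936²=60450624, difference 1.

7775 936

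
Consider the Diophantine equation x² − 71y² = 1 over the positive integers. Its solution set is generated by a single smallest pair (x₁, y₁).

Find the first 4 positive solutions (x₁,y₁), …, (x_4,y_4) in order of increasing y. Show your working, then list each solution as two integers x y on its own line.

3480 413
24220799 2874480
168576757560 20006380387
1173294208396801 139244404619040

√71 → a₀=8, period (2,2,1,7,1,2,2,16); ℓ=8 even so k=7
k=0  a_k=8  p_k/q_k = 8/1
…
k=3  a_k=1  p_k/q_k = 59/7
…
k=6  a_k=2  p_k/q_k = 1483/176
k=7  a_k=2  p_k/q_k = 3480/413
fundamental: x₁=3480, y₁=413  (since 12110400 − 71·170569 = 1)
(3480+413√71)^2 = 24220799 + 2874480√71
(3480+413√71)^3 = 168576757560 + 20006380387√71
(3480+413√71)^4 = 1173294208396801 + 139244404619040√71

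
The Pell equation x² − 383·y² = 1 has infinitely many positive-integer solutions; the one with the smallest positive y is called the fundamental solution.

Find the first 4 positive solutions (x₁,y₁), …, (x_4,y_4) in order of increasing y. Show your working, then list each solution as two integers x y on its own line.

18768 959
704475647 35997024
26443197867024 1351184291905
992571874432137217 50718053544949056

√383 → a₀=19, period (1,1,3,19,3,1,1,38); ℓ=8 even so k=7
i=0: a=19 ⇒ p=19, q=1
i=1: a=1 ⇒ p=20, q=1
…
i=4: a=19 ⇒ p=2642, q=135
…
i=6: a=1 ⇒ p=10705, q=547
i=7: a=1 ⇒ p=18768, q=959
fundamental: x₁=18768, y₁=959  (since 352237824 − 383·919681 = 1)
(x_2, y_2) = (18768·18768 + 383·959·959, 18768·959 + 959·18768) = (704475647, 35997024)
(x_3, y_3) = (18768·704475647 + 383·959·35997024, 18768·35997024 + 959·704475647) = (26443197867024, 1351184291905)
(x_4, y_4) = (18768·26443197867024 + 383·959·1351184291905, 18768·1351184291905 + 959·26443197867024) = (992571874432137217, 50718053544949056)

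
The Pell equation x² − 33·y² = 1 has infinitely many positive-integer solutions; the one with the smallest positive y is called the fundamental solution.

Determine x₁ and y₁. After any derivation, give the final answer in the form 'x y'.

23 4

d=33: √d = [5; 1,2,1,10] (ℓ=4, even), read p_3/q_3
a_0=5:  p_0=5·1+0=5,  q_0=5·0+1=1
a_1=1:  p_1=1·5+1=6,  q_1=1·1+0=1
a_2=2:  p_2=2·6+5=17,  q_2=2·1+1=3
a_3=1:  p_3=1·17+6=23,  q_3=1·3+1=4
→ (23, 4).  Check: 23²=529, 33·4²=528, difference 1.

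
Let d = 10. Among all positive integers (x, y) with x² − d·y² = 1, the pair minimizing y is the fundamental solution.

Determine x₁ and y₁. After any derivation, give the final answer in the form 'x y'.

19 6

[3; 6] for √10; ℓ=1 ⇒ convergent index 1
step 0: (3, 1)  from 3·(1,0) + (0,1)
step 1: (19, 6)  from 6·(3,1) + (1,0)
(x₁, y₁) = (19, 6);  19² − 10·6² = 1 ✓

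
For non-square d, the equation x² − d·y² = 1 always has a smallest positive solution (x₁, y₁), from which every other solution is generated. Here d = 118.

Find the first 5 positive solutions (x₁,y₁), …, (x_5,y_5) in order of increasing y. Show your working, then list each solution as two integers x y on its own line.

306917 28254
188396089777 17343265836
115643925371868101 10645886241146970
70986173286526887819457 6534806934930865917144
43573726693046301732396700037 4011286680085707263143023126

d=118: √d = [10; 1,6,3,2,10,2,3,6,1,20] (ℓ=10, even), read p_9/q_9
i=0: a=10 ⇒ p=10, q=1
i=1: a=1 ⇒ p=11, q=1
i=2: a=6 ⇒ p=76, q=7
…
i=4: a=2 ⇒ p=554, q=51
i=5: a=10 ⇒ p=5779, q=532
i=6: a=2 ⇒ p=12112, q=1115
…
i=8: a=6 ⇒ p=264802, q=24377
i=9: a=1 ⇒ p=306917, q=28254
fundamental: x₁=306917, y₁=28254  (since 94198044889 − 118·798288516 = 1)
(x_2, y_2) = (306917·306917 + 118·28254·28254, 306917·28254 + 28254·306917) = (188396089777, 17343265836)
(x_3, y_3) = (306917·188396089777 + 118·28254·17343265836, 306917·17343265836 + 28254·188396089777) = (115643925371868101, 10645886241146970)
(x_4, y_4) = (306917·115643925371868101 + 118·28254·10645886241146970, 306917·10645886241146970 + 28254·115643925371868101) = (70986173286526887819457, 6534806934930865917144)
(x_5, y_5) = (306917·70986173286526887819457 + 118·28254·6534806934930865917144, 306917·6534806934930865917144 + 28254·70986173286526887819457) = (43573726693046301732396700037, 4011286680085707263143023126)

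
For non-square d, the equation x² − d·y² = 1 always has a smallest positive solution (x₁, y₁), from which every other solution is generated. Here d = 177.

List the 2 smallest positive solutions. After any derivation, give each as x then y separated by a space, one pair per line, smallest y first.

62423 4692
7793261857 585777432

√177 → a₀=13, period (3,3,2,8,2,3,3,26); ℓ=8 even so k=7
a_0=13:  p_0=13·1+0=13,  q_0=13·0+1=1
…
a_3=2:  p_3=2·133+40=306,  q_3=2·10+3=23
…
a_6=3:  p_6=3·5468+2581=18985,  q_6=3·411+194=1427
a_7=3:  p_7=3·18985+5468=62423,  q_7=3·1427+411=4692
(x₁, y₁) = (62423, 4692);  62423² − 177·4692² = 1 ✓
k=2:  x_2 = 62423·62423+177·4692·4692 = 7793261857,  y_2 = 62423·4692+4692·62423 = 585777432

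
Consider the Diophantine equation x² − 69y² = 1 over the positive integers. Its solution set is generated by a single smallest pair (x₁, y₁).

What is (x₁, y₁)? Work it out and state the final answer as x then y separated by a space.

√69 = [8; 3,3,1,4,1,3,3,16, …], period ℓ=8 (even) → k=7
i=0: a=8 ⇒ p=8, q=1
…
i=2: a=3 ⇒ p=83, q=10
…
i=4: a=4 ⇒ p=515, q=62
…
i=6: a=3 ⇒ p=2384, q=287
i=7: a=3 ⇒ p=7775, q=936
fundamental: x₁=7775, y₁=936  (since 60450625 − 69·876096 = 1)

7775 936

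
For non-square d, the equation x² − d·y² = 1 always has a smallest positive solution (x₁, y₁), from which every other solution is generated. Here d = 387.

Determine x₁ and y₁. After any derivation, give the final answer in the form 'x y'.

3482 177

√387 → a₀=19, period (1,2,19,2,1,38); ℓ=6 even so k=5
a_0=19:  p_0=19·1+0=19,  q_0=19·0+1=1
a_1=1:  p_1=1·19+1=20,  q_1=1·1+0=1
…
a_3=19:  p_3=19·59+20=1141,  q_3=19·3+1=58
a_4=2:  p_4=2·1141+59=2341,  q_4=2·58+3=119
a_5=1:  p_5=1·2341+1141=3482,  q_5=1·119+58=177
(x₁, y₁) = (3482, 177);  3482² − 387·177² = 1 ✓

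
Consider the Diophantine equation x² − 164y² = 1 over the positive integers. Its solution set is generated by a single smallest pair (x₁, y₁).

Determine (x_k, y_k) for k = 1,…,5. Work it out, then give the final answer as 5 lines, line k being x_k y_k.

d=164: √d = [12; 1,4,6,4,1,24] (ℓ=6, even), read p_5/q_5
k=0  a_k=12  p_k/q_k = 12/1
…
k=4  a_k=4  p_k/q_k = 1652/129
k=5  a_k=1  p_k/q_k = 2049/160
fundamental: x₁=2049, y₁=160  (since 4198401 − 164·25600 = 1)
n=2: (2049,160)∘(2049,160) = (2049·2049+164·160·160, 2049·160+160·2049) = (8396801,655680)
n=3: (8396801,655680)∘(2049,160) = (2049·8396801+164·160·655680, 2049·655680+160·8396801) = (34410088449,2686976480)
n=4: (34410088449,2686976480)∘(2049,160) = (2049·34410088449+164·160·2686976480, 2049·2686976480+160·34410088449) = (141012534067201,11011228959360)
n=5: (141012534067201,11011228959360)∘(2049,160) = (2049·141012534067201+164·160·11011228959360, 2049·11011228959360+160·141012534067201) = (577869330197301249,45124013588480800)

2049 160
8396801 655680
34410088449 2686976480
141012534067201 11011228959360
577869330197301249 45124013588480800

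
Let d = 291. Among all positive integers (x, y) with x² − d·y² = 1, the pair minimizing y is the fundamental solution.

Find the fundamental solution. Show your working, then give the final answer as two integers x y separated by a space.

d=291: √d = [17; 17,34] (ℓ=2, even), read p_1/q_1
step 0: (17, 1)  from 17·(1,0) + (0,1)
step 1: (290, 17)  from 17·(17,1) + (1,0)
→ (290, 17).  Check: 290²=84100, 291·17²=84099, difference 1.

290 17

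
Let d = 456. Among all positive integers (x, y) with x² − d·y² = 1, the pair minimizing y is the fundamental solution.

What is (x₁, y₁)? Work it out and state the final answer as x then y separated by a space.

1025 48

d=456: √d = [21; 2,1,4,1,2,42] (ℓ=6, even), read p_5/q_5
a_0=21:  p_0=21·1+0=21,  q_0=21·0+1=1
…
a_4=1:  p_4=1·299+64=363,  q_4=1·14+3=17
a_5=2:  p_5=2·363+299=1025,  q_5=2·17+14=48
→ (1025, 48).  Check: 1025²=1050625, 456·48²=1050624, difference 1.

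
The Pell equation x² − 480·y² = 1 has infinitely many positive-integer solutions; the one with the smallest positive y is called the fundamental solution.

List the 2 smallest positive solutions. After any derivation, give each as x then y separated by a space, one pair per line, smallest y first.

241 11
116161 5302

[21; 1,9,1,42] for √480; ℓ=4 ⇒ convergent index 3
k=0  a_k=21  p_k/q_k = 21/1
k=1  a_k=1  p_k/q_k = 22/1
k=2  a_k=9  p_k/q_k = 219/10
k=3  a_k=1  p_k/q_k = 241/11
→ (241, 11).  Check: 241²=58081, 480·11²=58080, difference 1.
(241+11√480)^2 = 116161 + 5302√480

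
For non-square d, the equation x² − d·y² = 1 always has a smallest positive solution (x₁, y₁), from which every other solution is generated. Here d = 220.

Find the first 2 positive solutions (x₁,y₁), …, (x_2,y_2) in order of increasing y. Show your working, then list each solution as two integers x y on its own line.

89 6
15841 1068

√220 = [14; 1,4,1,28, …], period ℓ=4 (even) → k=3
i=0: a=14 ⇒ p=14, q=1
…
i=2: a=4 ⇒ p=74, q=5
i=3: a=1 ⇒ p=89, q=6
→ (89, 6).  Check: 89²=7921, 220·6²=7920, difference 1.
(x_2, y_2) = (89·89 + 220·6·6, 89·6 + 6·89) = (15841, 1068)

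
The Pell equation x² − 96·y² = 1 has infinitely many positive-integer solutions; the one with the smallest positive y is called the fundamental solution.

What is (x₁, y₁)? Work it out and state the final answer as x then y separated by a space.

49 5

[9; 1,3,1,18] for √96; ℓ=4 ⇒ convergent index 3
i=0: a=9 ⇒ p=9, q=1
i=1: a=1 ⇒ p=10, q=1
i=2: a=3 ⇒ p=39, q=4
i=3: a=1 ⇒ p=49, q=5
→ (49, 5).  Check: 49²=2401, 96·5²=2400, difference 1.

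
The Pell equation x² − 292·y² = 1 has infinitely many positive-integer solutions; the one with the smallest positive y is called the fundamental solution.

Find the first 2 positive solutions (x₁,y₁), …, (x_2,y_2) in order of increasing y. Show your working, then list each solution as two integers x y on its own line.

[17; 11,2,1,3,8,3,1,2,11,34] for √292; ℓ=10 ⇒ convergent index 9
step 0: (17, 1)  from 17·(1,0) + (0,1)
step 1: (188, 11)  from 11·(17,1) + (1,0)
…
step 3: (581, 34)  from 1·(393,23) + (188,11)
…
step 6: (55143, 3227)  from 3·(17669,1034) + (2136,125)
step 7: (72812, 4261)  from 1·(55143,3227) + (17669,1034)
step 8: (200767, 11749)  from 2·(72812,4261) + (55143,3227)
step 9: (2281249, 133500)  from 11·(200767,11749) + (72812,4261)
(x₁, y₁) = (2281249, 133500);  2281249² − 292·133500² = 1 ✓
(2281249+133500√292)^2 = 10408194000001 + 609093483000√292

2281249 133500
10408194000001 609093483000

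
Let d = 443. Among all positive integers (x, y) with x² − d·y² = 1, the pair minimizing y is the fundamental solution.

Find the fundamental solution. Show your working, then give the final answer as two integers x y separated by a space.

442 21

[21; 21,42] for √443; ℓ=2 ⇒ convergent index 1
a_0=21:  p_0=21·1+0=21,  q_0=21·0+1=1
a_1=21:  p_1=21·21+1=442,  q_1=21·1+0=21
→ (442, 21).  Check: 442²=195364, 443·21²=195363, difference 1.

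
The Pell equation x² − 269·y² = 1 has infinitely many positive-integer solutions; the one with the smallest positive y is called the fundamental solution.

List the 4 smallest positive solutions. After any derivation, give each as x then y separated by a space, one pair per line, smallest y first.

13449 820
361751201 22056360
9730383791049 593271970460
261727862849884801 15957829439376720

[16; 2,2,32] for √269; ℓ=3 ⇒ convergent index 5
a_0=16:  p_0=16·1+0=16,  q_0=16·0+1=1
a_1=2:  p_1=2·16+1=33,  q_1=2·1+0=2
a_2=2:  p_2=2·33+16=82,  q_2=2·2+1=5
a_3=32:  p_3=32·82+33=2657,  q_3=32·5+2=162
a_4=2:  p_4=2·2657+82=5396,  q_4=2·162+5=329
a_5=2:  p_5=2·5396+2657=13449,  q_5=2·329+162=820
(x₁, y₁) = (13449, 820);  13449² − 269·820² = 1 ✓
k=2:  x_2 = 13449·13449+269·820·820 = 361751201,  y_2 = 13449·820+820·13449 = 22056360
k=3:  x_3 = 13449·361751201+269·820·22056360 = 9730383791049,  y_3 = 13449·22056360+820·361751201 = 593271970460
k=4:  x_4 = 13449·9730383791049+269·820·593271970460 = 261727862849884801,  y_4 = 13449·593271970460+820·9730383791049 = 15957829439376720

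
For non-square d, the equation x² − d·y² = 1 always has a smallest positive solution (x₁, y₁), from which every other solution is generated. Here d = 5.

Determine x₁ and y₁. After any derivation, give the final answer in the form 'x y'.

d=5: √d = [2; 4] (ℓ=1, odd), read p_1/q_1
i=0: a=2 ⇒ p=2, q=1
i=1: a=4 ⇒ p=9, q=4
(x₁, y₁) = (9, 4);  9² − 5·4² = 1 ✓

9 4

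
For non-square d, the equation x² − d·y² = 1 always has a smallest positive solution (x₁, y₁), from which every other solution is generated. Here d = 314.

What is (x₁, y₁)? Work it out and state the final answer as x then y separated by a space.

√314 = [17; 1,2,1,1,2,1,34, …], period ℓ=7 (odd) → k=13
step 0: (17, 1)  from 17·(1,0) + (0,1)
step 1: (18, 1)  from 1·(17,1) + (1,0)
step 2: (53, 3)  from 2·(18,1) + (17,1)
step 3: (71, 4)  from 1·(53,3) + (18,1)
…
step 5: (319, 18)  from 2·(124,7) + (71,4)
…
step 8: (15824, 893)  from 1·(15381,868) + (443,25)
…
step 10: (62853, 3547)  from 1·(47029,2654) + (15824,893)
…
step 12: (282617, 15949)  from 2·(109882,6201) + (62853,3547)
step 13: (392499, 22150)  from 1·(282617,15949) + (109882,6201)
fundamental: x₁=392499, y₁=22150  (since 154055465001 − 314·490622500 = 1)

392499 22150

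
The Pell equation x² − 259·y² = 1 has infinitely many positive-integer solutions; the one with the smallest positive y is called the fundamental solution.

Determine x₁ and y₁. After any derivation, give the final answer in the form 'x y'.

[16; 10,1,2,3,4,3,2,1,10,32] for √259; ℓ=10 ⇒ convergent index 9
i=0: a=16 ⇒ p=16, q=1
i=1: a=10 ⇒ p=161, q=10
…
i=6: a=3 ⇒ p=23931, q=1487
…
i=8: a=1 ⇒ p=79196, q=4921
i=9: a=10 ⇒ p=847225, q=52644
(x₁, y₁) = (847225, 52644);  847225² − 259·52644² = 1 ✓

847225 52644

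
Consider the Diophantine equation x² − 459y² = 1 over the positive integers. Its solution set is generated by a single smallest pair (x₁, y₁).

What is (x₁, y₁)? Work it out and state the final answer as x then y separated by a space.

499850 23331

√459 = [21; 2,2,1,4,21,4,1,2,2,42, …], period ℓ=10 (even) → k=9
step 0: (21, 1)  from 21·(1,0) + (0,1)
…
step 2: (107, 5)  from 2·(43,2) + (21,1)
…
step 6: (60695, 2833)  from 4·(14997,700) + (707,33)
step 7: (75692, 3533)  from 1·(60695,2833) + (14997,700)
step 8: (212079, 9899)  from 2·(75692,3533) + (60695,2833)
step 9: (499850, 23331)  from 2·(212079,9899) + (75692,3533)
→ (499850, 23331).  Check: 499850²=249850022500, 459·23331²=249850022499, difference 1.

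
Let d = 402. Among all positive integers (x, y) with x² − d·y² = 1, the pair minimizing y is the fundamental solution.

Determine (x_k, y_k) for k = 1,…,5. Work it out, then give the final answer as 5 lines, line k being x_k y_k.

401 20
321601 16040
257923601 12864060
206854406401 10316960080
165896976010001 8274189120100

[20; 20,40] for √402; ℓ=2 ⇒ convergent index 1
a_0=20:  p_0=20·1+0=20,  q_0=20·0+1=1
a_1=20:  p_1=20·20+1=401,  q_1=20·1+0=20
→ (401, 20).  Check: 401²=160801, 402·20²=160800, difference 1.
(x_2, y_2) = (401·401 + 402·20·20, 401·20 + 20·401) = (321601, 16040)
(x_3, y_3) = (401·321601 + 402·20·16040, 401·16040 + 20·321601) = (257923601, 12864060)
(x_4, y_4) = (401·257923601 + 402·20·12864060, 401·12864060 + 20·257923601) = (206854406401, 10316960080)
(x_5, y_5) = (401·206854406401 + 402·20·10316960080, 401·10316960080 + 20·206854406401) = (165896976010001, 8274189120100)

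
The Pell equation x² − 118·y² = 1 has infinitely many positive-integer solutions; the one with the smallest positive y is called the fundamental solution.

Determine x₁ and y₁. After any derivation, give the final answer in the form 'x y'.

d=118: √d = [10; 1,6,3,2,10,2,3,6,1,20] (ℓ=10, even), read p_9/q_9
k=0  a_k=10  p_k/q_k = 10/1
…
k=2  a_k=6  p_k/q_k = 76/7
k=3  a_k=3  p_k/q_k = 239/22
k=4  a_k=2  p_k/q_k = 554/51
…
k=6  a_k=2  p_k/q_k = 12112/1115
k=7  a_k=3  p_k/q_k = 42115/3877
k=8  a_k=6  p_k/q_k = 264802/24377
k=9  a_k=1  p_k/q_k = 306917/28254
(x₁, y₁) = (306917, 28254);  306917² − 118·28254² = 1 ✓

306917 28254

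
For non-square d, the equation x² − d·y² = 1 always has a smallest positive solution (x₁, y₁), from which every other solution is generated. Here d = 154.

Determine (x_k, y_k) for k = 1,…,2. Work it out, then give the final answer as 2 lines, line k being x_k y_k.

21295 1716
906954049 73084440

√154 → a₀=12, period (2,2,3,1,2,1,3,2,2,24); ℓ=10 even so k=9
step 0: (12, 1)  from 12·(1,0) + (0,1)
step 1: (25, 2)  from 2·(12,1) + (1,0)
step 2: (62, 5)  from 2·(25,2) + (12,1)
…
step 4: (273, 22)  from 1·(211,17) + (62,5)
step 5: (757, 61)  from 2·(273,22) + (211,17)
step 6: (1030, 83)  from 1·(757,61) + (273,22)
step 7: (3847, 310)  from 3·(1030,83) + (757,61)
step 8: (8724, 703)  from 2·(3847,310) + (1030,83)
step 9: (21295, 1716)  from 2·(8724,703) + (3847,310)
→ (21295, 1716).  Check: 21295²=453477025, 154·1716²=453477024, difference 1.
n=2: (21295,1716)∘(21295,1716) = (21295·21295+154·1716·1716, 21295·1716+1716·21295) = (906954049,73084440)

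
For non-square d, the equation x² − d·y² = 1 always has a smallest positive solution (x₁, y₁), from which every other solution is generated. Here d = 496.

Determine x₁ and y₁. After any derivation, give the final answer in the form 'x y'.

4620799 207480

√496 = [22; 3,1,2,4,1,…,1,3,44, …], period ℓ=16 (even) → k=15
i=0: a=22 ⇒ p=22, q=1
…
i=4: a=4 ⇒ p=1069, q=48
…
i=7: a=2 ⇒ p=6080, q=273
…
i=10: a=1 ⇒ p=49709, q=2232
…
i=14: a=1 ⇒ p=1252502, q=56239
i=15: a=3 ⇒ p=4620799, q=207480
→ (4620799, 207480).  Check: 4620799²=21351783398401, 496·207480²=21351783398400, difference 1.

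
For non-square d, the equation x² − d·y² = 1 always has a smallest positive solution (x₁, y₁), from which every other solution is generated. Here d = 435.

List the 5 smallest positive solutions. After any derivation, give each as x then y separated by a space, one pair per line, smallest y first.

146 7
42631 2044
12448106 596841
3634804321 174275528
1061350413626 50887857335

[20; 1,5,1,40] for √435; ℓ=4 ⇒ convergent index 3
a_0=20:  p_0=20·1+0=20,  q_0=20·0+1=1
…
a_2=5:  p_2=5·21+20=125,  q_2=5·1+1=6
a_3=1:  p_3=1·125+21=146,  q_3=1·6+1=7
(x₁, y₁) = (146, 7);  146² − 435·7² = 1 ✓
(x_2, y_2) = (146·146 + 435·7·7, 146·7 + 7·146) = (42631, 2044)
(x_3, y_3) = (146·42631 + 435·7·2044, 146·2044 + 7·42631) = (12448106, 596841)
(x_4, y_4) = (146·12448106 + 435·7·596841, 146·596841 + 7·12448106) = (3634804321, 174275528)
(x_5, y_5) = (146·3634804321 + 435·7·174275528, 146·174275528 + 7·3634804321) = (1061350413626, 50887857335)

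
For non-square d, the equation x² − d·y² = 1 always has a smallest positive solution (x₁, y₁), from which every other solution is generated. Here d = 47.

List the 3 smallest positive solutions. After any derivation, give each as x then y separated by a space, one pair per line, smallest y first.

48 7
4607 672
442224 64505

d=47: √d = [6; 1,5,1,12] (ℓ=4, even), read p_3/q_3
k=0  a_k=6  p_k/q_k = 6/1
k=1  a_k=1  p_k/q_k = 7/1
k=2  a_k=5  p_k/q_k = 41/6
k=3  a_k=1  p_k/q_k = 48/7
(x₁, y₁) = (48, 7);  48² − 47·7² = 1 ✓
k=2:  x_2 = 48·48+47·7·7 = 4607,  y_2 = 48·7+7·48 = 672
k=3:  x_3 = 48·4607+47·7·672 = 442224,  y_3 = 48·672+7·4607 = 64505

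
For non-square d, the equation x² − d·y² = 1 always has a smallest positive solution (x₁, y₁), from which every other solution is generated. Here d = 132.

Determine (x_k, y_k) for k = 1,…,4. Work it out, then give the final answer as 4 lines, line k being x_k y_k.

23 2
1057 92
48599 4230
2234497 194488

d=132: √d = [11; 2,22] (ℓ=2, even), read p_1/q_1
k=0  a_k=11  p_k/q_k = 11/1
k=1  a_k=2  p_k/q_k = 23/2
(x₁, y₁) = (23, 2);  23² − 132·2² = 1 ✓
n=2: (23,2)∘(23,2) = (23·23+132·2·2, 23·2+2·23) = (1057,92)
n=3: (1057,92)∘(23,2) = (23·1057+132·2·92, 23·92+2·1057) = (48599,4230)
n=4: (48599,4230)∘(23,2) = (23·48599+132·2·4230, 23·4230+2·48599) = (2234497,194488)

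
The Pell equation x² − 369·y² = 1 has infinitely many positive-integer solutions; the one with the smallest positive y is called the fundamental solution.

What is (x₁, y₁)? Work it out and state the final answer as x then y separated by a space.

8396801 437120

[19; 4,1,3,2,7,4,7,2,3,1,4,38] for √369; ℓ=12 ⇒ convergent index 11
k=0  a_k=19  p_k/q_k = 19/1
…
k=3  a_k=3  p_k/q_k = 365/19
k=4  a_k=2  p_k/q_k = 826/43
…
k=6  a_k=4  p_k/q_k = 25414/1323
…
k=8  a_k=2  p_k/q_k = 393504/20485
…
k=10  a_k=1  p_k/q_k = 1758061/91521
k=11  a_k=4  p_k/q_k = 8396801/437120
→ (8396801, 437120).  Check: 8396801²=70506267033601, 369·437120²=70506267033600, difference 1.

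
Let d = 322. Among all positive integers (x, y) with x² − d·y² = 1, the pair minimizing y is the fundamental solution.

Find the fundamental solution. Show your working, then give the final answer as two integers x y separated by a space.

323 18

√322 = [17; 1,16,1,34, …], period ℓ=4 (even) → k=3
i=0: a=17 ⇒ p=17, q=1
…
i=2: a=16 ⇒ p=305, q=17
i=3: a=1 ⇒ p=323, q=18
fundamental: x₁=323, y₁=18  (since 104329 − 322·324 = 1)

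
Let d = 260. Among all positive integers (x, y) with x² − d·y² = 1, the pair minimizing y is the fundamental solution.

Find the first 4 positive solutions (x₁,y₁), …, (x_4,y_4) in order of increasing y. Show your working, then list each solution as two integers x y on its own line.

d=260: √d = [16; 8,32] (ℓ=2, even), read p_1/q_1
k=0  a_k=16  p_k/q_k = 16/1
k=1  a_k=8  p_k/q_k = 129/8
→ (129, 8).  Check: 129²=16641, 260·8²=16640, difference 1.
(x_2, y_2) = (129·129 + 260·8·8, 129·8 + 8·129) = (33281, 2064)
(x_3, y_3) = (129·33281 + 260·8·2064, 129·2064 + 8·33281) = (8586369, 532504)
(x_4, y_4) = (129·8586369 + 260·8·532504, 129·532504 + 8·8586369) = (2215249921, 137383968)

129 8
33281 2064
8586369 532504
2215249921 137383968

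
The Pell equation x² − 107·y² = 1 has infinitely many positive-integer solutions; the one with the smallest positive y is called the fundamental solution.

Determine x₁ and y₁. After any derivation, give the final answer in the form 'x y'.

√107 = [10; 2,1,9,1,2,20, …], period ℓ=6 (even) → k=5
step 0: (10, 1)  from 10·(1,0) + (0,1)
step 1: (21, 2)  from 2·(10,1) + (1,0)
…
step 3: (300, 29)  from 9·(31,3) + (21,2)
step 4: (331, 32)  from 1·(300,29) + (31,3)
step 5: (962, 93)  from 2·(331,32) + (300,29)
→ (962, 93).  Check: 962²=925444, 107·93²=925443, difference 1.

962 93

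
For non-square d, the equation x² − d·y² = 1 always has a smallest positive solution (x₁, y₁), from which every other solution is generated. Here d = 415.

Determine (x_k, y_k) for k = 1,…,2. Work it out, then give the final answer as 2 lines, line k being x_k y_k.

[20; 2,1,2,4,6,…,1,2,40] for √415; ℓ=16 ⇒ convergent index 15
step 0: (20, 1)  from 20·(1,0) + (0,1)
…
step 6: (5154, 253)  from 1·(4441,218) + (713,35)
…
step 14: (6841255, 335824)  from 1·(4730294,232201) + (2110961,103623)
step 15: (18412804, 903849)  from 2·(6841255,335824) + (4730294,232201)
fundamental: x₁=18412804, y₁=903849  (since 339031351142416 − 415·816943014801 = 1)
k=2:  x_2 = 18412804·18412804+415·903849·903849 = 678062702284831,  y_2 = 18412804·903849+903849·18412804 = 33284788965192

18412804 903849
678062702284831 33284788965192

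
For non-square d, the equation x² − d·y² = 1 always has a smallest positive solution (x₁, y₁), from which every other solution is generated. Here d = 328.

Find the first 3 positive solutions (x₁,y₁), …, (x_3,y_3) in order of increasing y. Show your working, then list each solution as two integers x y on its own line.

163 9
53137 2934
17322499 956475

√328 = [18; 9,36, …], period ℓ=2 (even) → k=1
a_0=18:  p_0=18·1+0=18,  q_0=18·0+1=1
a_1=9:  p_1=9·18+1=163,  q_1=9·1+0=9
(x₁, y₁) = (163, 9);  163² − 328·9² = 1 ✓
k=2:  x_2 = 163·163+328·9·9 = 53137,  y_2 = 163·9+9·163 = 2934
k=3:  x_3 = 163·53137+328·9·2934 = 17322499,  y_3 = 163·2934+9·53137 = 956475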